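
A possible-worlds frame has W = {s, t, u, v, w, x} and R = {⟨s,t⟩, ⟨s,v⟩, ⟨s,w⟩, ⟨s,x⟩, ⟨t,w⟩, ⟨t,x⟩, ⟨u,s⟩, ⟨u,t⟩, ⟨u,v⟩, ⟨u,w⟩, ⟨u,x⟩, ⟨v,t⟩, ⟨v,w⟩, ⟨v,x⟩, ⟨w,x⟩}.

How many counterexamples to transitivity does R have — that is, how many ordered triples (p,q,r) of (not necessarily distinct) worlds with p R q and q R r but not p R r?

R is transitive; there are no such tuples.

0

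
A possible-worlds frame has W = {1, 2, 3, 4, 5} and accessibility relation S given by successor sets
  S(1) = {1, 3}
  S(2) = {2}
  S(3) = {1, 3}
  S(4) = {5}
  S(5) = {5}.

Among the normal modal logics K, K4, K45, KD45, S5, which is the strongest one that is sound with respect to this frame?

KD45

Transitive (axiom 4): yes — every two-step S-path is closed by a direct edge.
Euclidean (axiom 5): yes — any two successors of a common world are S-related.
Serial (axiom D): yes — every world has a successor (e.g. 1 S 1).
Reflexive (axiom T): no — 4 is not related to itself.
So F validates K, K4, K45, KD45; S5 would additionally require S to be reflexive. The strongest is KD45.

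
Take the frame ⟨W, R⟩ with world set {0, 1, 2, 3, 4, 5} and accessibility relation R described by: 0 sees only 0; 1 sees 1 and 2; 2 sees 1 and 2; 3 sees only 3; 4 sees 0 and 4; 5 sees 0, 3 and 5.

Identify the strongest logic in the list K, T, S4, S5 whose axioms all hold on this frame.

Reflexive (axiom T): yes — every world is R-related to itself.
Transitive (axiom 4): yes — every two-step R-path is closed by a direct edge.
Euclidean (axiom 5): no — 5 R 0 and 5 R 3, but not 0 R 3.
So F validates K, T, S4; S5 would additionally require R to be Euclidean. The strongest is S4.

S4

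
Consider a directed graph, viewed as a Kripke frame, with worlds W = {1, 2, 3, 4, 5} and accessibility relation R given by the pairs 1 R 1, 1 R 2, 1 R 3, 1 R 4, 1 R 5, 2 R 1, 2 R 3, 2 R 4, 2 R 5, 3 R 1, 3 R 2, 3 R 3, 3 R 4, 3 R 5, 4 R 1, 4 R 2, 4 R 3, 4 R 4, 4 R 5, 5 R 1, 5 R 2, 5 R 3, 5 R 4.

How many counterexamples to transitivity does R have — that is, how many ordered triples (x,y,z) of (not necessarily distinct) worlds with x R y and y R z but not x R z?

Enumerating: (2,1,2), (2,3,2), (2,4,2), (2,5,2), (5,1,5), (5,2,5), (5,3,5), (5,4,5).

8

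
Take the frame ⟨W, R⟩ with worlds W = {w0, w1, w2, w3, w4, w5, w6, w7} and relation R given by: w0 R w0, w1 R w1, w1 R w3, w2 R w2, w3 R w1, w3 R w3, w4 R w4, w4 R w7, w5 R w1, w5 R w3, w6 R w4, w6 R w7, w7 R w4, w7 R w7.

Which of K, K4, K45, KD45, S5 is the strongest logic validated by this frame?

Transitive (axiom 4): yes — every two-step R-path is closed by a direct edge.
Euclidean (axiom 5): yes — any two successors of a common world are R-related.
Serial (axiom D): yes — every world has a successor (e.g. w0 R w0).
Reflexive (axiom T): no — w5 is not related to itself.
So F validates K, K4, K45, KD45; S5 would additionally require R to be reflexive. The strongest is KD45.

KD45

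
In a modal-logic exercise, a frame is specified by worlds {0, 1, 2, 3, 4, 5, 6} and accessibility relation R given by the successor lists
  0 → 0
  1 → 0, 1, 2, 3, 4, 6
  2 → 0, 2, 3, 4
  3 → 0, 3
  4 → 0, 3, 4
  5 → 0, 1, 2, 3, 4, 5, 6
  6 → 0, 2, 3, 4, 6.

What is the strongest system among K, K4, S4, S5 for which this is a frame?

Transitive (axiom 4): yes — every two-step R-path is closed by a direct edge.
Reflexive (axiom T): yes — every world is R-related to itself.
Euclidean (axiom 5): no — 1 R 0 and 1 R 2, but not 0 R 2.
So F validates K, K4, S4; S5 would additionally require R to be Euclidean. The strongest is S4.

S4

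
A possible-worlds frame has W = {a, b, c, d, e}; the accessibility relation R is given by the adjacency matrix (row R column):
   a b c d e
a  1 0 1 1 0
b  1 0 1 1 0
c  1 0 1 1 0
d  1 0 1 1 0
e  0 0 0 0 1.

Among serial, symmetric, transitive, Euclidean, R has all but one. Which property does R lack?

symmetric

Serial: yes — every world has a successor (e.g. a R a).
Symmetric: no — b R a but not a R b.
Transitive: yes — every two-step R-path is closed by a direct edge.
Euclidean: yes — any two successors of a common world are R-related.
Only symmetric fails.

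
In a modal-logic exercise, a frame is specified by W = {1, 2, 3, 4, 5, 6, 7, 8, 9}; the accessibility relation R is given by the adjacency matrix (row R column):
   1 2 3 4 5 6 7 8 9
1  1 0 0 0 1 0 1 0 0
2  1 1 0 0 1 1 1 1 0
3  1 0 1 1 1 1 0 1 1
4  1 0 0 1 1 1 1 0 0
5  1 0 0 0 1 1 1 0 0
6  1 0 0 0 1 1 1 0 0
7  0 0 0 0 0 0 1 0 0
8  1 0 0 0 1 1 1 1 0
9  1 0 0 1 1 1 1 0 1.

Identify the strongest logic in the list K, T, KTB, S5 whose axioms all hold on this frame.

T

Reflexive (axiom T): yes — every world is R-related to itself.
Symmetric (axiom B): no — 1 R 7 but not 7 R 1.
Euclidean (axiom 5): no — 1 R 7 and 1 R 5, but not 7 R 5.
So F validates K, T; KTB would additionally require R to be symmetric. The strongest is T.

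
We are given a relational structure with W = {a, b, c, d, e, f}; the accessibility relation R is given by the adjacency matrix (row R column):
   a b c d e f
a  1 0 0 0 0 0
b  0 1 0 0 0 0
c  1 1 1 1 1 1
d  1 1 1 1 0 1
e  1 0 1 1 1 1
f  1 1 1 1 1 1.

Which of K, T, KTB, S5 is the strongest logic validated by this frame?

T

Reflexive (axiom T): yes — every world is R-related to itself.
Symmetric (axiom B): no — c R a but not a R c.
Euclidean (axiom 5): no — c R a and c R b, but not a R b.
So F validates K, T; KTB would additionally require R to be symmetric. The strongest is T.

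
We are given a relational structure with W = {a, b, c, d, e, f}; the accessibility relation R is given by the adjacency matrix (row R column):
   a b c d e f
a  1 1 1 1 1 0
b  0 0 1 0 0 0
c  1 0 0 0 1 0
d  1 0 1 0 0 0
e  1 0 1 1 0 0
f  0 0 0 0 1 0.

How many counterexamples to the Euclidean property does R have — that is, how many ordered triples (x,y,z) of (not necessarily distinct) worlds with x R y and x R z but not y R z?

19

Enumerating: (a,b,a), (a,b,b), (a,b,d), (a,b,e), (a,c,b), (a,c,c), (a,c,d), (a,d,b), (a,d,d), (a,d,e), (a,e,b), (a,e,e), … and 7 more.
Total: 19.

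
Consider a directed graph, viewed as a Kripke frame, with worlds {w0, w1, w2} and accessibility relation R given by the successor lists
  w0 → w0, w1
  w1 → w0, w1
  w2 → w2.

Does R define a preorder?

Yes

Reflexive: yes — every world is R-related to itself.
Transitive: yes — every two-step R-path is closed by a direct edge.
So R is a preorder.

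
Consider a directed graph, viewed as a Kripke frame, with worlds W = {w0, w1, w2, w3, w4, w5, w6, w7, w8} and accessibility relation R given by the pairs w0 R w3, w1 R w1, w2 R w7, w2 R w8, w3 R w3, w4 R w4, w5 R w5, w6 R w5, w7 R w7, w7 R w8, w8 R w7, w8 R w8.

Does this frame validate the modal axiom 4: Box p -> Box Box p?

The schema 4 characterises exactly the transitive frames.
Transitive: yes — every two-step R-path is closed by a direct edge.

Yes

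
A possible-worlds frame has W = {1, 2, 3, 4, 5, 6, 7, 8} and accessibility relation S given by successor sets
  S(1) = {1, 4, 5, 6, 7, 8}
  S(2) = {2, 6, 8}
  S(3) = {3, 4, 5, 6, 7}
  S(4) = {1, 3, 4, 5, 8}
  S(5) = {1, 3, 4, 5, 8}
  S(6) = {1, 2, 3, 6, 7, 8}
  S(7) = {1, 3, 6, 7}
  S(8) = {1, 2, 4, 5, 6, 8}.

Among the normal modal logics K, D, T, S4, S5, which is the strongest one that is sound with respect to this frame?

Serial (axiom D): yes — every world has a successor (e.g. 1 S 1).
Reflexive (axiom T): yes — every world is S-related to itself.
Transitive (axiom 4): no — 1 S 4 and 4 S 3, but not 1 S 3.
Euclidean (axiom 5): no — 1 S 4 and 1 S 6, but not 4 S 6.
So F validates K, D, T; S4 would additionally require S to be transitive. The strongest is T.

T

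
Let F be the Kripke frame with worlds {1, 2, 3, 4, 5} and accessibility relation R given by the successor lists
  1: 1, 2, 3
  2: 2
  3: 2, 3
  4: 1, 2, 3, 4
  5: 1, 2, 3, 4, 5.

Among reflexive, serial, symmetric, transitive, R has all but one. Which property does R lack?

Reflexive: yes — every world is R-related to itself.
Serial: yes — every world has a successor (e.g. 1 R 1).
Symmetric: no — 1 R 2 but not 2 R 1.
Transitive: yes — every two-step R-path is closed by a direct edge.
Only symmetric fails.

symmetric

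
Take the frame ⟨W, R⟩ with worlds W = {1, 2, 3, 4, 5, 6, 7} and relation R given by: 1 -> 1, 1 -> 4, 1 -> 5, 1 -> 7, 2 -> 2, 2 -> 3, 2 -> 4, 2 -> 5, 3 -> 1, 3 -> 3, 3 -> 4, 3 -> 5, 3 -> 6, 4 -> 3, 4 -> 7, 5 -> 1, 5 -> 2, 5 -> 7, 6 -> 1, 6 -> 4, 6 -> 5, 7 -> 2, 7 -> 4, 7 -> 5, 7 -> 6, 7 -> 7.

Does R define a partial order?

No

Reflexive: no — 4 is not related to itself.
Transitive: no — 1 R 4 and 4 R 3, but not 1 R 3.
Antisymmetric: no — 1 R 5 and 5 R 1 with 1 ≠ 5.
So R is not a partial order.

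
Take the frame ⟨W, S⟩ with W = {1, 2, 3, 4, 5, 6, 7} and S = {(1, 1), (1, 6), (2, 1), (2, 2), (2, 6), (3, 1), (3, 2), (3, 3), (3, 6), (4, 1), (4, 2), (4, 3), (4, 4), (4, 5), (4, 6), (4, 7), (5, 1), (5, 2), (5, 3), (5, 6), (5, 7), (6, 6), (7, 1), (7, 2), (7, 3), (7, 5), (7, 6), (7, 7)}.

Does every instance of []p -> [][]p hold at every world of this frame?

No

Axiom 4 corresponds to the accessibility relation being transitive.
Transitive: no — 5 S 7 and 7 S 5, but not 5 S 5.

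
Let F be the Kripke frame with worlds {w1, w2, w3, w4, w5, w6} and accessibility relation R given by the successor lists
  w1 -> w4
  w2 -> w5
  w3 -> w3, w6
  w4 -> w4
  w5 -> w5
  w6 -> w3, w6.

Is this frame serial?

Yes

Serial: yes — every world has a successor (e.g. w1 R w4).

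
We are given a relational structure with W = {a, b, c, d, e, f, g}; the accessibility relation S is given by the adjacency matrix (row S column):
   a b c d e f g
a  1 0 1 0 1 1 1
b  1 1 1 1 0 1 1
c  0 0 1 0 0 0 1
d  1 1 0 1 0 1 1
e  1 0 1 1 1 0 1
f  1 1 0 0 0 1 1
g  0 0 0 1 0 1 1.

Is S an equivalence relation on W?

No

Reflexive: yes — every world is S-related to itself.
Symmetric: no — a S c but not c S a.
Transitive: no — a S e and e S d, but not a S d.
So S is not an equivalence relation.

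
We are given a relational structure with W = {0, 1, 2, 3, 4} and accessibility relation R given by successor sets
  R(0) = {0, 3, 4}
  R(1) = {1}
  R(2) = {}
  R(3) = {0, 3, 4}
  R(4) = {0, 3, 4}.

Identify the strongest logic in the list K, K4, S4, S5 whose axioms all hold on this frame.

K4

Transitive (axiom 4): yes — every two-step R-path is closed by a direct edge.
Reflexive (axiom T): no — 2 is not related to itself.
Euclidean (axiom 5): yes — any two successors of a common world are R-related.
So F validates K, K4; S4 would additionally require R to be reflexive. The strongest is K4.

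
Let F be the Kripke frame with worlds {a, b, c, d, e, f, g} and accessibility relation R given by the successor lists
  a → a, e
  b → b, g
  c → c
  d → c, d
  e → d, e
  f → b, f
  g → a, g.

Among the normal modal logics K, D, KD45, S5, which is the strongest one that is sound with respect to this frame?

Serial (axiom D): yes — every world has a successor (e.g. a R a).
Euclidean (axiom 5): no — a R e and a R a, but not e R a.
Transitive (axiom 4): no — a R e and e R d, but not a R d.
Reflexive (axiom T): yes — every world is R-related to itself.
So F validates K, D; KD45 would additionally require R to be Euclidean and transitive. The strongest is D.

D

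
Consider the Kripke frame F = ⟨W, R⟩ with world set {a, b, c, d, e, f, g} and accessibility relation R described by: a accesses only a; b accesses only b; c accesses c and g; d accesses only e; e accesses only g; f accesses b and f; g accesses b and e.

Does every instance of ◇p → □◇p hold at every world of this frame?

No

By correspondence theory, 5 is valid on a frame iff R is Euclidean.
Euclidean: no — g R b and g R e, but not b R e.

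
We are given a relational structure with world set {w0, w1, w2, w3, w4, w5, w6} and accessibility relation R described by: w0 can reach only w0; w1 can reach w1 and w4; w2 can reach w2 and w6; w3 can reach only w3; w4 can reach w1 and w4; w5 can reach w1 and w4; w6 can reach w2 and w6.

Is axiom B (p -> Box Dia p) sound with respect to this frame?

No

By correspondence theory, B is valid on a frame iff R is symmetric.
Symmetric: no — w5 R w1 but not w1 R w5.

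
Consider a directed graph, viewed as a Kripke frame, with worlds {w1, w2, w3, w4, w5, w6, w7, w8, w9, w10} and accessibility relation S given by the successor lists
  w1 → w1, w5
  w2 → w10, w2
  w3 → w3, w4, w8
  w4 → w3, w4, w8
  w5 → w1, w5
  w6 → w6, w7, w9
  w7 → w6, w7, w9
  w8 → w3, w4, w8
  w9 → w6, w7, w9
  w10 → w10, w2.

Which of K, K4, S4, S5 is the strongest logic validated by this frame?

Transitive (axiom 4): yes — every two-step S-path is closed by a direct edge.
Reflexive (axiom T): yes — every world is S-related to itself.
Euclidean (axiom 5): yes — any two successors of a common world are S-related.
So F validates K, K4, S4, S5. The strongest is S5.

S5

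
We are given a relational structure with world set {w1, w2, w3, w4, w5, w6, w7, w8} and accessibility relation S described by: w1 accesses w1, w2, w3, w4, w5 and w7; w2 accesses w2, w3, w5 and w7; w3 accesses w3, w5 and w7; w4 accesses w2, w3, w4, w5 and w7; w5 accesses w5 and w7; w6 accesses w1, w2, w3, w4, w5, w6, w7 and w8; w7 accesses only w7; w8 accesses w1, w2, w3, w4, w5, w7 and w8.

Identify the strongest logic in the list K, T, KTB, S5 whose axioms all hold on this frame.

T

Reflexive (axiom T): yes — every world is S-related to itself.
Symmetric (axiom B): no — w1 S w2 but not w2 S w1.
Euclidean (axiom 5): no — w1 S w2 and w1 S w4, but not w2 S w4.
So F validates K, T; KTB would additionally require S to be symmetric. The strongest is T.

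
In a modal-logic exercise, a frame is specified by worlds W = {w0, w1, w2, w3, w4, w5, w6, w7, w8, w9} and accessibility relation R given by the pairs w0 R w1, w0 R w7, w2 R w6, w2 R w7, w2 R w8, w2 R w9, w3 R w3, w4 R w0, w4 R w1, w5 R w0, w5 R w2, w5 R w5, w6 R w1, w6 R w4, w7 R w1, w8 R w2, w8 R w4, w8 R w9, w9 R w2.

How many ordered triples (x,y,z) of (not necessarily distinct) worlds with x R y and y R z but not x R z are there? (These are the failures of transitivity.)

Enumerating: (w2,w6,w1), (w2,w6,w4), (w2,w7,w1), (w2,w8,w2), (w2,w8,w4), (w2,w9,w2), (w4,w0,w7), (w5,w0,w1), (w5,w0,w7), (w5,w2,w6), (w5,w2,w7), (w5,w2,w8), … and 11 more.
Total: 23.

23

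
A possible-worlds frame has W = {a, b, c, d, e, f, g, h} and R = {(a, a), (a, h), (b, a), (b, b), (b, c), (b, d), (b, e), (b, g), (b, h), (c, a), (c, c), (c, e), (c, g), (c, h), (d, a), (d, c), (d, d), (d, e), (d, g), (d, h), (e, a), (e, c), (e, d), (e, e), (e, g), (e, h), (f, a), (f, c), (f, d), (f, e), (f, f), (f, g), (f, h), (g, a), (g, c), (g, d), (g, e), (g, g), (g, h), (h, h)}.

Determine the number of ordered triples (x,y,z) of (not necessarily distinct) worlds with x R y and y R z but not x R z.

Enumerating: (c,e,d), (c,g,d).

2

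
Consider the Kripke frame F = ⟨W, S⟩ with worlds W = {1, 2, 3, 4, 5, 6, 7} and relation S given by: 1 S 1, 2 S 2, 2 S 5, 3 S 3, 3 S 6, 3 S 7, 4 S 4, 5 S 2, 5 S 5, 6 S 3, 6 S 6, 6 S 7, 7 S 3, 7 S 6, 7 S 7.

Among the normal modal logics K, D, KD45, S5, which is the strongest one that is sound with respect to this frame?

Serial (axiom D): yes — every world has a successor (e.g. 1 S 1).
Euclidean (axiom 5): yes — any two successors of a common world are S-related.
Transitive (axiom 4): yes — every two-step S-path is closed by a direct edge.
Reflexive (axiom T): yes — every world is S-related to itself.
So F validates K, D, KD45, S5. The strongest is S5.

S5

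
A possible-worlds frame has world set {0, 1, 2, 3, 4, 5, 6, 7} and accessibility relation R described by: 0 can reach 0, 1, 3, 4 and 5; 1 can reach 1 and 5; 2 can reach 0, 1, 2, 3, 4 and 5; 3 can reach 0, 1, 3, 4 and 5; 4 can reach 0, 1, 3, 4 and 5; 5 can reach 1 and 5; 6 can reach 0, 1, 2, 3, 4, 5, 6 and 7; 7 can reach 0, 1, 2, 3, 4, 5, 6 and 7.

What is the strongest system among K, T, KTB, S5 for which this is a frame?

T

Reflexive (axiom T): yes — every world is R-related to itself.
Symmetric (axiom B): no — 0 R 1 but not 1 R 0.
Euclidean (axiom 5): no — 0 R 1 and 0 R 3, but not 1 R 3.
So F validates K, T; KTB would additionally require R to be symmetric. The strongest is T.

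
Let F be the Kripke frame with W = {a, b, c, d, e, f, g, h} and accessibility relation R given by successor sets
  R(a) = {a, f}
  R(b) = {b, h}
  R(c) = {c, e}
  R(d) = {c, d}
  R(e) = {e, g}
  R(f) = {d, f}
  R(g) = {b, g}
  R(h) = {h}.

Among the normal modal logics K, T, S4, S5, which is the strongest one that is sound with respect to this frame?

Reflexive (axiom T): yes — every world is R-related to itself.
Transitive (axiom 4): no — a R f and f R d, but not a R d.
Euclidean (axiom 5): no — a R f and a R a, but not f R a.
So F validates K, T; S4 would additionally require R to be transitive. The strongest is T.

T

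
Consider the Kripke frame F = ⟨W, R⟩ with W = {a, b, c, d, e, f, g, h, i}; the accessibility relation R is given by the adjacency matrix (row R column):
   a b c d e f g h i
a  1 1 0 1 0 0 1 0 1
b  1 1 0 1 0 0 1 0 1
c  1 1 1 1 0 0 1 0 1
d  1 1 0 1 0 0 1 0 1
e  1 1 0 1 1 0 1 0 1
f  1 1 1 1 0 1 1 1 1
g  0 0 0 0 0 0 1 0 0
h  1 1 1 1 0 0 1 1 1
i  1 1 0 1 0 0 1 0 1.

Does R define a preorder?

Reflexive: yes — every world is R-related to itself.
Transitive: yes — every two-step R-path is closed by a direct edge.
So R is a preorder.

Yes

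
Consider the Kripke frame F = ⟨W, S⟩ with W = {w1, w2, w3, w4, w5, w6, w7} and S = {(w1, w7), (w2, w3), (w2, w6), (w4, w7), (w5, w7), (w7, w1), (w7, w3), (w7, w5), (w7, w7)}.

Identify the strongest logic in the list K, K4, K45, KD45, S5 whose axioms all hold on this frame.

Transitive (axiom 4): no — w1 S w7 and w7 S w3, but not w1 S w3.
Euclidean (axiom 5): no — w2 S w3 and w2 S w6, but not w3 S w6.
Serial (axiom D): no — w3 has no S-successor.
Reflexive (axiom T): no — w1 is not related to itself.
So F validates K; K4 would additionally require S to be transitive. The strongest is K.

K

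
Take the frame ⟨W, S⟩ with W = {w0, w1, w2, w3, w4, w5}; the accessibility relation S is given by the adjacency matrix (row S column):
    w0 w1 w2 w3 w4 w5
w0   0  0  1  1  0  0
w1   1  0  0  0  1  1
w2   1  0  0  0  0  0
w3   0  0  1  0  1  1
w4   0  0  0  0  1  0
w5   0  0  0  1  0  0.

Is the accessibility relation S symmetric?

No

Symmetric: no — w0 S w3 but not w3 S w0.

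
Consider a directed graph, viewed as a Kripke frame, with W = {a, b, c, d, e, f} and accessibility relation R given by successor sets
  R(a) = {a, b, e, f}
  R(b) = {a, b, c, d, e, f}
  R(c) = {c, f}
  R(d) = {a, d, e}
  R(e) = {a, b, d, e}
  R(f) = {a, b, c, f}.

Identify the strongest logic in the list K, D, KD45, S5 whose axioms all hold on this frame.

D

Serial (axiom D): yes — every world has a successor (e.g. a R a).
Euclidean (axiom 5): no — a R e and a R f, but not e R f.
Transitive (axiom 4): no — a R b and b R c, but not a R c.
Reflexive (axiom T): yes — every world is R-related to itself.
So F validates K, D; KD45 would additionally require R to be Euclidean and transitive. The strongest is D.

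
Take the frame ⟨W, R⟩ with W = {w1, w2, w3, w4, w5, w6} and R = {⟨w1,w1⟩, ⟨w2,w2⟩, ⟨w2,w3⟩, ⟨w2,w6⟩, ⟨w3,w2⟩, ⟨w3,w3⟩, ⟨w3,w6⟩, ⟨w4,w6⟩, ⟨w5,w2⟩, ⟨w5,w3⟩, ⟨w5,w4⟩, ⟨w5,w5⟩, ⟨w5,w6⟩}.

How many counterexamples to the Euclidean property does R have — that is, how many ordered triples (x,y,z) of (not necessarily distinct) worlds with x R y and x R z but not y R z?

20

Enumerating: (w2,w6,w2), (w2,w6,w3), (w2,w6,w6), (w3,w6,w2), (w3,w6,w3), (w3,w6,w6), (w4,w6,w6), (w5,w2,w4), (w5,w2,w5), (w5,w3,w4), (w5,w3,w5), (w5,w4,w2), … and 8 more.
Total: 20.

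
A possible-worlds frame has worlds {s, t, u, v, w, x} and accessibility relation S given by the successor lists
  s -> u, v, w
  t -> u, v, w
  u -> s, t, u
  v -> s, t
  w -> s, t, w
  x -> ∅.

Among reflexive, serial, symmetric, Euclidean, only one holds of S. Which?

Reflexive: no — s is not related to itself.
Serial: no — x has no S-successor.
Symmetric: yes — every pair in S has its reverse in S.
Euclidean: no — s S u and s S v, but not u S v.
Only symmetric holds.

symmetric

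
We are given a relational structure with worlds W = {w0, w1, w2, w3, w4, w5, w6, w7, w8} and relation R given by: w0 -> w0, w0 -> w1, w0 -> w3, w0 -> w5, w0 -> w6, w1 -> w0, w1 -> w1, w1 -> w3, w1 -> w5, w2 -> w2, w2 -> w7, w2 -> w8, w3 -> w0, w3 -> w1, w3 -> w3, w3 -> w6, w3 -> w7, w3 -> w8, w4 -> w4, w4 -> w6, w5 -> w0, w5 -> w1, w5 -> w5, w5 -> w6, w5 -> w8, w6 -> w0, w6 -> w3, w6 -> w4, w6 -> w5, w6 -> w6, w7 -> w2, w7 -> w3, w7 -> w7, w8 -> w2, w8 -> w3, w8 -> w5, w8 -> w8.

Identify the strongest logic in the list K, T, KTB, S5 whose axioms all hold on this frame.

KTB

Reflexive (axiom T): yes — every world is R-related to itself.
Symmetric (axiom B): yes — every pair in R has its reverse in R.
Euclidean (axiom 5): no — w0 R w1 and w0 R w6, but not w1 R w6.
So F validates K, T, KTB; S5 would additionally require R to be Euclidean. The strongest is KTB.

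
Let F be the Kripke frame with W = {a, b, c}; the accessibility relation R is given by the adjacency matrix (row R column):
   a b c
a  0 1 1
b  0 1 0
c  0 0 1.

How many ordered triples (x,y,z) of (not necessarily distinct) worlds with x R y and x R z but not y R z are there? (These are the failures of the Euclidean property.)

Enumerating: (a,b,c), (a,c,b).

2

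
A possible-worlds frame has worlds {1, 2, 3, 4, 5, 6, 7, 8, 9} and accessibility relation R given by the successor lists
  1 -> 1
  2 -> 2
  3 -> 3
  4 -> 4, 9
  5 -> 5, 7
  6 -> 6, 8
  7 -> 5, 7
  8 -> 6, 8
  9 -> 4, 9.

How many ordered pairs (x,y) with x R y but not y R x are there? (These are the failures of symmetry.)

R is symmetric; there are no such tuples.

0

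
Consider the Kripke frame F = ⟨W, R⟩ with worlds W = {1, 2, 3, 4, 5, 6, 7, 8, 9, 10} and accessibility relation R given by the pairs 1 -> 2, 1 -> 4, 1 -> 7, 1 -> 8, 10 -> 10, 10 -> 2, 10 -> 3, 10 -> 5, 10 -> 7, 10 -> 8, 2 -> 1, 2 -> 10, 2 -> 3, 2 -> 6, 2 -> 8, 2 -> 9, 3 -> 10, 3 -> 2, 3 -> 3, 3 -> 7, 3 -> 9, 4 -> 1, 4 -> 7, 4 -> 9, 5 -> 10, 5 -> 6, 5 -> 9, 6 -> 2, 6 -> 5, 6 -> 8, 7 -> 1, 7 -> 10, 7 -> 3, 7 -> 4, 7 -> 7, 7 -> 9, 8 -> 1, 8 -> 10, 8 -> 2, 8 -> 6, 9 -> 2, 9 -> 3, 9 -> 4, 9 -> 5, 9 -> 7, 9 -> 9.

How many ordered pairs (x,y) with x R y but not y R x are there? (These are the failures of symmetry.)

0

R is symmetric; there are no such tuples.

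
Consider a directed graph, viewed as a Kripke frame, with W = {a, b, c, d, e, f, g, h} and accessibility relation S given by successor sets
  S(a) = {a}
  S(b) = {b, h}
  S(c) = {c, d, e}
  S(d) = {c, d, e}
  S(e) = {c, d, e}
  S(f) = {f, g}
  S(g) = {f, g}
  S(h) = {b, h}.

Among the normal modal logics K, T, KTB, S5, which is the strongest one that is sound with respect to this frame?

S5

Reflexive (axiom T): yes — every world is S-related to itself.
Symmetric (axiom B): yes — every pair in S has its reverse in S.
Euclidean (axiom 5): yes — any two successors of a common world are S-related.
So F validates K, T, KTB, S5. The strongest is S5.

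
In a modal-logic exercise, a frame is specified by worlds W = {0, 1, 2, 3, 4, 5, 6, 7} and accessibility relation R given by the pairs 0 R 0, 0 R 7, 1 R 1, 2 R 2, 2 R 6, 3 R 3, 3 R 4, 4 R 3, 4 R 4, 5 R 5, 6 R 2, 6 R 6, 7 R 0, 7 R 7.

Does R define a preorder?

Yes

Reflexive: yes — every world is R-related to itself.
Transitive: yes — every two-step R-path is closed by a direct edge.
So R is a preorder.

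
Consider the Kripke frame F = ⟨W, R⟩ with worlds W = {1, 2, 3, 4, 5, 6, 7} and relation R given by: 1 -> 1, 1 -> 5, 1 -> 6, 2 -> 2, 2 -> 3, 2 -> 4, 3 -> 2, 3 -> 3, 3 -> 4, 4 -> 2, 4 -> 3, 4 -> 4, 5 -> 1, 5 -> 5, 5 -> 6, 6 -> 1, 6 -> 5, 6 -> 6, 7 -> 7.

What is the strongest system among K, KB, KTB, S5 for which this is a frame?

S5

Symmetric (axiom B): yes — every pair in R has its reverse in R.
Reflexive (axiom T): yes — every world is R-related to itself.
Euclidean (axiom 5): yes — any two successors of a common world are R-related.
So F validates K, KB, KTB, S5. The strongest is S5.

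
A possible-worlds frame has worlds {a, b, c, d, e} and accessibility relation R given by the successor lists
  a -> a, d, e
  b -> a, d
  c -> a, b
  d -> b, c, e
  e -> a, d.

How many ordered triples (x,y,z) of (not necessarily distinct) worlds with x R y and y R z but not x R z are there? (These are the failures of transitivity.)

18

Enumerating: (a,d,b), (a,d,c), (b,a,e), (b,d,b), (b,d,c), (b,d,e), (c,a,d), (c,a,e), (c,b,d), (d,b,a), (d,b,d), (d,c,a), (d,e,a), (d,e,d), (e,a,e), (e,d,b), (e,d,c), (e,d,e).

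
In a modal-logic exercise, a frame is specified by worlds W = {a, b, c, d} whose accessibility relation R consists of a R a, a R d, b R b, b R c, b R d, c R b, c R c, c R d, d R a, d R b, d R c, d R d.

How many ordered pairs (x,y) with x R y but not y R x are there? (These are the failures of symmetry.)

0

R is symmetric; there are no such tuples.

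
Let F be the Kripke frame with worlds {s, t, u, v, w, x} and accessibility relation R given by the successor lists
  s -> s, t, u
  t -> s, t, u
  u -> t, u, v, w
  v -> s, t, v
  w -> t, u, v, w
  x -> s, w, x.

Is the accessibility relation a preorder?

No

Reflexive: yes — every world is R-related to itself.
Transitive: no — s R u and u R v, but not s R v.
So R is not a preorder.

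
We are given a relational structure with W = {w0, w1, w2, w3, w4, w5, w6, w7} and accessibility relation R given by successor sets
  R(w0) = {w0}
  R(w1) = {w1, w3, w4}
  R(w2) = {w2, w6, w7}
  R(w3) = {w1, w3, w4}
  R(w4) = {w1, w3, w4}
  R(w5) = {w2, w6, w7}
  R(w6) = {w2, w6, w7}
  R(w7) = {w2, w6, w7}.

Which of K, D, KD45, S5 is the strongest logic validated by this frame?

Serial (axiom D): yes — every world has a successor (e.g. w0 R w0).
Euclidean (axiom 5): yes — any two successors of a common world are R-related.
Transitive (axiom 4): yes — every two-step R-path is closed by a direct edge.
Reflexive (axiom T): no — w5 is not related to itself.
So F validates K, D, KD45; S5 would additionally require R to be reflexive. The strongest is KD45.

KD45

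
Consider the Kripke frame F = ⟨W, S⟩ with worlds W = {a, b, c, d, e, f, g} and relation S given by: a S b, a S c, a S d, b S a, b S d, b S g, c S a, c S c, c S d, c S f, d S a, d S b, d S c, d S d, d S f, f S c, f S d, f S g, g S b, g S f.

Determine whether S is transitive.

No

Transitive: no — a S b and b S g, but not a S g.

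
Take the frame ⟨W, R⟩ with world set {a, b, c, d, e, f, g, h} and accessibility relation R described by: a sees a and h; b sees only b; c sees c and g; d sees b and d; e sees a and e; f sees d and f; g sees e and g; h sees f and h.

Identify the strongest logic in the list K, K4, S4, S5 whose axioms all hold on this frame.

K

Transitive (axiom 4): no — a R h and h R f, but not a R f.
Reflexive (axiom T): yes — every world is R-related to itself.
Euclidean (axiom 5): no — a R h and a R a, but not h R a.
So F validates K; K4 would additionally require R to be transitive. The strongest is K.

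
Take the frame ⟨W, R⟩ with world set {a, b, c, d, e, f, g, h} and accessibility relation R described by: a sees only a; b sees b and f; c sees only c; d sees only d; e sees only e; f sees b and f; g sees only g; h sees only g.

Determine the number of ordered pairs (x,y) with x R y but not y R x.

1

Enumerating: (h,g).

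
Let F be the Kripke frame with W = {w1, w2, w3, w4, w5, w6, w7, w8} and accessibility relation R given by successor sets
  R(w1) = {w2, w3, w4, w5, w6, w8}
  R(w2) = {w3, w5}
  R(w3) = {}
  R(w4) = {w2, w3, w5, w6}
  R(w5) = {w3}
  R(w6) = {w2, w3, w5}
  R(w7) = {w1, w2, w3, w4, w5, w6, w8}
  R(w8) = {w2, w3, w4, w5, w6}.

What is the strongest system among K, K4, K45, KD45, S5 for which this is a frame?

K4

Transitive (axiom 4): yes — every two-step R-path is closed by a direct edge.
Euclidean (axiom 5): no — w1 R w2 and w1 R w4, but not w2 R w4.
Serial (axiom D): no — w3 has no R-successor.
Reflexive (axiom T): no — w1 is not related to itself.
So F validates K, K4; K45 would additionally require R to be Euclidean. The strongest is K4.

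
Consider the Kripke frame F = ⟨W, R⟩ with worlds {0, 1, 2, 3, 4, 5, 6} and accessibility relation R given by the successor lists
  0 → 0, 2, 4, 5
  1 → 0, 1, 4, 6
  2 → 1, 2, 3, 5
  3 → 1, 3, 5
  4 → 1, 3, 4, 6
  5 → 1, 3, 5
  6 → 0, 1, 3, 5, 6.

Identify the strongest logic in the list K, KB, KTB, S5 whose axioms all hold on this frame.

K

Symmetric (axiom B): no — 0 R 2 but not 2 R 0.
Reflexive (axiom T): yes — every world is R-related to itself.
Euclidean (axiom 5): no — 0 R 2 and 0 R 4, but not 2 R 4.
So F validates K; KB would additionally require R to be symmetric. The strongest is K.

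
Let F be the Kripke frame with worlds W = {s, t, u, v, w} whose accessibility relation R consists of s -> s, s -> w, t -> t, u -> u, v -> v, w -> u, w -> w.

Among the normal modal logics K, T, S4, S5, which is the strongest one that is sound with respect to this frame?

T

Reflexive (axiom T): yes — every world is R-related to itself.
Transitive (axiom 4): no — s R w and w R u, but not s R u.
Euclidean (axiom 5): no — s R w and s R s, but not w R s.
So F validates K, T; S4 would additionally require R to be transitive. The strongest is T.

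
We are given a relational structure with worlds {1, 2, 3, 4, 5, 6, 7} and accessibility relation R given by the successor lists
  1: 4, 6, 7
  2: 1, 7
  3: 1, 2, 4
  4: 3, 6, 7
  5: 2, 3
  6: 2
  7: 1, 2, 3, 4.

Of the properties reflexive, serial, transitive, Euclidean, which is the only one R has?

serial

Reflexive: no — 1 is not related to itself.
Serial: yes — every world has a successor (e.g. 1 R 4).
Transitive: no — 1 R 4 and 4 R 3, but not 1 R 3.
Euclidean: no — 1 R 6 and 1 R 4, but not 6 R 4.
Only serial holds.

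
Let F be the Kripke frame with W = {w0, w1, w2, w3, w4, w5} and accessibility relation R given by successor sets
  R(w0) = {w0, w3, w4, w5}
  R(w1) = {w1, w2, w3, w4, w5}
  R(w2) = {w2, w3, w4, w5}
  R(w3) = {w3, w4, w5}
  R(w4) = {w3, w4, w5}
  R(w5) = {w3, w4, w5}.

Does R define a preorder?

Reflexive: yes — every world is R-related to itself.
Transitive: yes — every two-step R-path is closed by a direct edge.
So R is a preorder.

Yes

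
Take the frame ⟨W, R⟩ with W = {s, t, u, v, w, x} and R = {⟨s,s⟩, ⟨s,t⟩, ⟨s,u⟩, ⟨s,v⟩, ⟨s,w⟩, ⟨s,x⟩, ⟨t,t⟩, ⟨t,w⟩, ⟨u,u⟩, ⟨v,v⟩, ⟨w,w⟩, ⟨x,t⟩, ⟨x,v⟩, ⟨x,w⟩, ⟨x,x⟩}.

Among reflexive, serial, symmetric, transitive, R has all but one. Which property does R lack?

symmetric

Reflexive: yes — every world is R-related to itself.
Serial: yes — every world has a successor (e.g. s R s).
Symmetric: no — s R t but not t R s.
Transitive: yes — every two-step R-path is closed by a direct edge.
Only symmetric fails.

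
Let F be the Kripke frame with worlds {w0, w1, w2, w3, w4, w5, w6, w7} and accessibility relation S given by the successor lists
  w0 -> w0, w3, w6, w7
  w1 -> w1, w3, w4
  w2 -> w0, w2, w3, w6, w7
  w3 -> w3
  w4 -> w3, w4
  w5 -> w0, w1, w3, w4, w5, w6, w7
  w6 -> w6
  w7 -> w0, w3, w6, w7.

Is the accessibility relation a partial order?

Reflexive: yes — every world is S-related to itself.
Transitive: yes — every two-step S-path is closed by a direct edge.
Antisymmetric: no — w0 S w7 and w7 S w0 with w0 ≠ w7.
So S is not a partial order.

No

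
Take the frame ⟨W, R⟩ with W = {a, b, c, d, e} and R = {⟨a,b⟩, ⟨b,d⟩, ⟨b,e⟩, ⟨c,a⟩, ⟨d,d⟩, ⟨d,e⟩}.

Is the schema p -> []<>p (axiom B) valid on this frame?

No

The schema B characterises exactly the symmetric frames.
Symmetric: no — a R b but not b R a.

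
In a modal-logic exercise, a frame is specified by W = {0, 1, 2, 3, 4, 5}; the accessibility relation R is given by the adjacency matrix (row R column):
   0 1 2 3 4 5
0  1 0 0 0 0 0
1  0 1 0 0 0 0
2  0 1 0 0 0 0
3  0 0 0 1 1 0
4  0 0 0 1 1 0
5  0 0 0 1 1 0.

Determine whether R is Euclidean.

Yes

Euclidean: yes — any two successors of a common world are R-related.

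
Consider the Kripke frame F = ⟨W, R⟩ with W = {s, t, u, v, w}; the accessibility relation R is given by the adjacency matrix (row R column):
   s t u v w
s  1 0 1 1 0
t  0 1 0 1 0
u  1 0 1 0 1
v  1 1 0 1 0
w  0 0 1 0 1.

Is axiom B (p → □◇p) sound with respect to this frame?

The schema B characterises exactly the symmetric frames.
Symmetric: yes — every pair in R has its reverse in R.

Yes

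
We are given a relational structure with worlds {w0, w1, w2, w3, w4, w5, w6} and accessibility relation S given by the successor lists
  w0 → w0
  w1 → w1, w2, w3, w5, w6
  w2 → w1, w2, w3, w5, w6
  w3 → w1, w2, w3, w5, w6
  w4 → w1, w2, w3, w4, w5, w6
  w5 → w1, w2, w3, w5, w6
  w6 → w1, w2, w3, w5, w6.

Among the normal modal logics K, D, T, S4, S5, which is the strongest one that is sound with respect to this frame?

S4

Serial (axiom D): yes — every world has a successor (e.g. w0 S w0).
Reflexive (axiom T): yes — every world is S-related to itself.
Transitive (axiom 4): yes — every two-step S-path is closed by a direct edge.
Euclidean (axiom 5): no — w4 S w1 and w4 S w4, but not w1 S w4.
So F validates K, D, T, S4; S5 would additionally require S to be Euclidean. The strongest is S4.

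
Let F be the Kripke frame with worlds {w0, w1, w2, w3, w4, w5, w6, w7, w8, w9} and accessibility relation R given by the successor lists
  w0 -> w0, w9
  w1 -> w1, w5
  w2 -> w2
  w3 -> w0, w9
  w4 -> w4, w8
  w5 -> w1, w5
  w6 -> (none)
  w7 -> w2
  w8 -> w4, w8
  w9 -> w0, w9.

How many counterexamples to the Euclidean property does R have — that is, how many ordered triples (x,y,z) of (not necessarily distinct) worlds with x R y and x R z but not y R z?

0

R is Euclidean; there are no such tuples.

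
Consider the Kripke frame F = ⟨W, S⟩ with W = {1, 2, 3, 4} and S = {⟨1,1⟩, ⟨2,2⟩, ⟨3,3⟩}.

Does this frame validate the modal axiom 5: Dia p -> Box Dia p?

Yes

Axiom 5 corresponds to the accessibility relation being Euclidean.
Euclidean: yes — any two successors of a common world are S-related.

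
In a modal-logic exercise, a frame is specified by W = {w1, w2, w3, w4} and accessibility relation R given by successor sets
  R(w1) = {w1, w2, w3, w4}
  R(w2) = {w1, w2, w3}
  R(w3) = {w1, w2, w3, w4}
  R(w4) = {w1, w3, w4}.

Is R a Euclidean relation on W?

Euclidean: no — w1 R w2 and w1 R w4, but not w2 R w4.

No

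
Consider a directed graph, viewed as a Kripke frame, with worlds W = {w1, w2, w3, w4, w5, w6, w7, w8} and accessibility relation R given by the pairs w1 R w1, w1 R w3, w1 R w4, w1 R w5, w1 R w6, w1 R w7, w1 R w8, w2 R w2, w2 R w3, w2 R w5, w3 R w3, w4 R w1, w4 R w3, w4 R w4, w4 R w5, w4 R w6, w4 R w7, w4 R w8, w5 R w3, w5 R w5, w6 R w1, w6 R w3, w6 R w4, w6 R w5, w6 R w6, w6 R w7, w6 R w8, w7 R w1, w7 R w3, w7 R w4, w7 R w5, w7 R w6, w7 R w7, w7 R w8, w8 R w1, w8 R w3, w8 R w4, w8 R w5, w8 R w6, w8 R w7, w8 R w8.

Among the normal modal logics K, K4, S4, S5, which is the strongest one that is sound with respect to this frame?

Transitive (axiom 4): yes — every two-step R-path is closed by a direct edge.
Reflexive (axiom T): yes — every world is R-related to itself.
Euclidean (axiom 5): no — w1 R w3 and w1 R w4, but not w3 R w4.
So F validates K, K4, S4; S5 would additionally require R to be Euclidean. The strongest is S4.

S4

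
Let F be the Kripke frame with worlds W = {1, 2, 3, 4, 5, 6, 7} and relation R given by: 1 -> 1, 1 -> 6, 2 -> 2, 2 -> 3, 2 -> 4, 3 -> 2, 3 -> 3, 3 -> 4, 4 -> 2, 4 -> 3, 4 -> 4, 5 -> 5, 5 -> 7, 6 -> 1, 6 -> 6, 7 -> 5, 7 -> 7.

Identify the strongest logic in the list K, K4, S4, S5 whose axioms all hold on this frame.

Transitive (axiom 4): yes — every two-step R-path is closed by a direct edge.
Reflexive (axiom T): yes — every world is R-related to itself.
Euclidean (axiom 5): yes — any two successors of a common world are R-related.
So F validates K, K4, S4, S5. The strongest is S5.

S5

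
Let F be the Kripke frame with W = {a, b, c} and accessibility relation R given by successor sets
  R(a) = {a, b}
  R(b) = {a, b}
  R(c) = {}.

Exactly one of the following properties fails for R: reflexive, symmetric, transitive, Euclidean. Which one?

Reflexive: no — c is not related to itself.
Symmetric: yes — every pair in R has its reverse in R.
Transitive: yes — every two-step R-path is closed by a direct edge.
Euclidean: yes — any two successors of a common world are R-related.
Only reflexive fails.

reflexive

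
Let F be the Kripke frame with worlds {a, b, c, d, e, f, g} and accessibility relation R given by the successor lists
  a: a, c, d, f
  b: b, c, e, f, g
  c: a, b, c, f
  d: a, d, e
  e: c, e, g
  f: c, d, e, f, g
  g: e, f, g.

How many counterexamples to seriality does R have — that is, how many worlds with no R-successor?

R is serial; there are no such worlds.

0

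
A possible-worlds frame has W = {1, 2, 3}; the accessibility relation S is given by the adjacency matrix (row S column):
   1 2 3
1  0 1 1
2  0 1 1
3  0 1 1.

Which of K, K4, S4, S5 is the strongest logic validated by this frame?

K4

Transitive (axiom 4): yes — every two-step S-path is closed by a direct edge.
Reflexive (axiom T): no — 1 is not related to itself.
Euclidean (axiom 5): yes — any two successors of a common world are S-related.
So F validates K, K4; S4 would additionally require S to be reflexive. The strongest is K4.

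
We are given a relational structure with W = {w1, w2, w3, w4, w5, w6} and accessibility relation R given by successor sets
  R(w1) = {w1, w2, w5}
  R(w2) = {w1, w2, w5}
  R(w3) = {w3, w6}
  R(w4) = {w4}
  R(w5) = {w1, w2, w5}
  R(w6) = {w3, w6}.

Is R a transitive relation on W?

Transitive: yes — every two-step R-path is closed by a direct edge.

Yes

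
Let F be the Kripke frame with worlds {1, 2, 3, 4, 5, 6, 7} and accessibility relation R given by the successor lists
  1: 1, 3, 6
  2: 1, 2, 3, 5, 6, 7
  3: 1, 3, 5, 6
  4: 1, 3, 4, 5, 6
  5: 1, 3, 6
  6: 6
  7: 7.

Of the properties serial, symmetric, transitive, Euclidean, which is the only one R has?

Serial: yes — every world has a successor (e.g. 1 R 1).
Symmetric: no — 1 R 6 but not 6 R 1.
Transitive: no — 1 R 3 and 3 R 5, but not 1 R 5.
Euclidean: no — 1 R 6 and 1 R 3, but not 6 R 3.
Only serial holds.

serial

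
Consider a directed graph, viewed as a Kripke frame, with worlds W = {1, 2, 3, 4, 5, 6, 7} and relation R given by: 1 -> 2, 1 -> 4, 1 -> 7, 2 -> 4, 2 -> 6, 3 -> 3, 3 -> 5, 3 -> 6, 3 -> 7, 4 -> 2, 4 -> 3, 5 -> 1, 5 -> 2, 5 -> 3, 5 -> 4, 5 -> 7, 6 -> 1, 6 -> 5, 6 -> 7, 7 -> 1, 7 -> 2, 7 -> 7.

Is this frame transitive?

No

Transitive: no — 1 R 2 and 2 R 6, but not 1 R 6.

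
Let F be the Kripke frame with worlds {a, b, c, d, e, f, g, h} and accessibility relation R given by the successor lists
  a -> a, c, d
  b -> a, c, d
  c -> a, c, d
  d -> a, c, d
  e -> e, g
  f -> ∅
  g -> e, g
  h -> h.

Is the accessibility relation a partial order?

Reflexive: no — b is not related to itself.
Transitive: yes — every two-step R-path is closed by a direct edge.
Antisymmetric: no — a R c and c R a with a ≠ c.
So R is not a partial order.

No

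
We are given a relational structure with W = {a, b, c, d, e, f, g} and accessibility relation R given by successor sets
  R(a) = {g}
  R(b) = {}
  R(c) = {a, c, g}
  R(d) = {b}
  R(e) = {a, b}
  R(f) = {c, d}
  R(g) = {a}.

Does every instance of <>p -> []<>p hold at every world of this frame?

No

By correspondence theory, 5 is valid on a frame iff R is Euclidean.
Euclidean: no — e R a and e R b, but not a R b.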